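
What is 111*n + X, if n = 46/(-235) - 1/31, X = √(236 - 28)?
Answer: -184371/7285 + 4*√13 ≈ -10.886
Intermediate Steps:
X = 4*√13 (X = √208 = 4*√13 ≈ 14.422)
n = -1661/7285 (n = 46*(-1/235) - 1*1/31 = -46/235 - 1/31 = -1661/7285 ≈ -0.22800)
111*n + X = 111*(-1661/7285) + 4*√13 = -184371/7285 + 4*√13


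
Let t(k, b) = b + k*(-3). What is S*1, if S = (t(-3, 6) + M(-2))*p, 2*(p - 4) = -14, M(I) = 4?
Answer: -57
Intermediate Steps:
t(k, b) = b - 3*k
p = -3 (p = 4 + (1/2)*(-14) = 4 - 7 = -3)
S = -57 (S = ((6 - 3*(-3)) + 4)*(-3) = ((6 + 9) + 4)*(-3) = (15 + 4)*(-3) = 19*(-3) = -57)
S*1 = -57*1 = -57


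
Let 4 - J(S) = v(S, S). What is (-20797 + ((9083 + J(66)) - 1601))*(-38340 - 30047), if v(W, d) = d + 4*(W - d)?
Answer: 914812899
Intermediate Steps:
v(W, d) = -3*d + 4*W (v(W, d) = d + (-4*d + 4*W) = -3*d + 4*W)
J(S) = 4 - S (J(S) = 4 - (-3*S + 4*S) = 4 - S)
(-20797 + ((9083 + J(66)) - 1601))*(-38340 - 30047) = (-20797 + ((9083 + (4 - 1*66)) - 1601))*(-38340 - 30047) = (-20797 + ((9083 + (4 - 66)) - 1601))*(-68387) = (-20797 + ((9083 - 62) - 1601))*(-68387) = (-20797 + (9021 - 1601))*(-68387) = (-20797 + 7420)*(-68387) = -13377*(-68387) = 914812899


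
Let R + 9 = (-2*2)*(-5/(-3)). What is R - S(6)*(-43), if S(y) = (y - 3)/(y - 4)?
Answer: 293/6 ≈ 48.833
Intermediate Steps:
R = -47/3 (R = -9 + (-2*2)*(-5/(-3)) = -9 - (-20)*(-1)/3 = -9 - 4*5/3 = -9 - 20/3 = -47/3 ≈ -15.667)
S(y) = (-3 + y)/(-4 + y)
R - S(6)*(-43) = -47/3 - (-3 + 6)/(-4 + 6)*(-43) = -47/3 - 3/2*(-43) = -47/3 - (½)*3*(-43) = -47/3 - 3*(-43)/2 = -47/3 - 1*(-129/2) = -47/3 + 129/2 = 293/6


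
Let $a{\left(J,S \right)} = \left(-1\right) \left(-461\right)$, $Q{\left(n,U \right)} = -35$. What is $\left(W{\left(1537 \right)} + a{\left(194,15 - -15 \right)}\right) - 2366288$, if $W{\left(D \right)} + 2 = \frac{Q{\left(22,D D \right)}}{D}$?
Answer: $- \frac{3636279208}{1537} \approx -2.3658 \cdot 10^{6}$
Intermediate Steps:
$W{\left(D \right)} = -2 - \frac{35}{D}$
$a{\left(J,S \right)} = 461$
$\left(W{\left(1537 \right)} + a{\left(194,15 - -15 \right)}\right) - 2366288 = \left(\left(-2 - \frac{35}{1537}\right) + 461\right) - 2366288 = \left(- \frac{3109}{1537} + 461\right) - 2366288 = \frac{705448}{1537} - 2366288 = - \frac{3636279208}{1537}$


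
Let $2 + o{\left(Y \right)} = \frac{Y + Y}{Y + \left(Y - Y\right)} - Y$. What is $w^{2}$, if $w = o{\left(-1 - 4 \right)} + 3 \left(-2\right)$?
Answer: $1$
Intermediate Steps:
$o{\left(Y \right)} = - Y$ ($o{\left(Y \right)} = -2 - \left(Y - \frac{Y + Y}{Y + \left(Y - Y\right)}\right) = -2 - \left(Y - \frac{2 Y}{Y + 0}\right) = -2 - \left(Y - \frac{2 Y}{Y}\right) = -2 - \left(-2 + Y\right) = - Y$)
$w = -1$ ($w = - (-1 - 4) + 3 \left(-2\right) = - (-1 - 4) - 6 = \left(-1\right) \left(-5\right) - 6 = 5 - 6 = -1$)
$w^{2} = \left(-1\right)^{2} = 1$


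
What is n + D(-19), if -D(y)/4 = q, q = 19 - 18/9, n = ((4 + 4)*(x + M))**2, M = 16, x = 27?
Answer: 118268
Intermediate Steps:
n = 118336 (n = ((4 + 4)*(27 + 16))**2 = (8*43)**2 = 344**2 = 118336)
q = 17 (q = 19 - 18/9 = 19 - 1*2 = 19 - 2 = 17)
D(y) = -68 (D(y) = -4*17 = -68)
n + D(-19) = 118336 - 68 = 118268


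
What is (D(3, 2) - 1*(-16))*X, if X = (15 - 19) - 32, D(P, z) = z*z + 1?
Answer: -756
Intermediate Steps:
D(P, z) = 1 + z² (D(P, z) = z² + 1 = 1 + z²)
X = -36 (X = -4 - 32 = -36)
(D(3, 2) - 1*(-16))*X = ((1 + 2²) - 1*(-16))*(-36) = ((1 + 4) + 16)*(-36) = (5 + 16)*(-36) = 21*(-36) = -756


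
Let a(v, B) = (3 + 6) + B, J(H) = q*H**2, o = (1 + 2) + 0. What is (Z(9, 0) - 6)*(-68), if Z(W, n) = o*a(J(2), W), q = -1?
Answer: -3264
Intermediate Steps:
o = 3 (o = 3 + 0 = 3)
J(H) = -H**2
a(v, B) = 9 + B
Z(W, n) = 27 + 3*W (Z(W, n) = 3*(9 + W) = 27 + 3*W)
(Z(9, 0) - 6)*(-68) = ((27 + 3*9) - 6)*(-68) = ((27 + 27) - 6)*(-68) = (54 - 6)*(-68) = 48*(-68) = -3264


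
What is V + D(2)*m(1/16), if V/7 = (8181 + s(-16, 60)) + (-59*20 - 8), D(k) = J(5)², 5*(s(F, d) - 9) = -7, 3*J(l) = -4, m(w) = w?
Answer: 2205194/45 ≈ 49004.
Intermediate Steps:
J(l) = -4/3 (J(l) = (⅓)*(-4) = -4/3)
s(F, d) = 38/5 (s(F, d) = 9 + (⅕)*(-7) = 9 - 7/5 = 38/5)
D(k) = 16/9 (D(k) = (-4/3)² = 16/9)
V = 245021/5 (V = 7*((8181 + 38/5) + (-59*20 - 8)) = 7*(40943/5 + (-1180 - 8)) = 7*(40943/5 - 1188) = 7*(35003/5) = 245021/5 ≈ 49004.)
V + D(2)*m(1/16) = 245021/5 + (16/9)/16 = 245021/5 + (16/9)*(1/16) = 245021/5 + ⅑ = 2205194/45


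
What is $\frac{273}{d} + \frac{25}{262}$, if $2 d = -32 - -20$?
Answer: $- \frac{5948}{131} \approx -45.405$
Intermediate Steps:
$d = -6$ ($d = \frac{-32 - -20}{2} = \frac{-32 + 20}{2} = \frac{1}{2} \left(-12\right) = -6$)
$\frac{273}{d} + \frac{25}{262} = \frac{273}{-6} + \frac{25}{262} = 273 \left(- \frac{1}{6}\right) + 25 \cdot \frac{1}{262} = - \frac{91}{2} + \frac{25}{262} = - \frac{5948}{131}$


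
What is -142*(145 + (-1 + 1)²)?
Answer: -20590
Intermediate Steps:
-142*(145 + (-1 + 1)²) = -142*(145 + 0²) = -142*(145 + 0) = -142*145 = -20590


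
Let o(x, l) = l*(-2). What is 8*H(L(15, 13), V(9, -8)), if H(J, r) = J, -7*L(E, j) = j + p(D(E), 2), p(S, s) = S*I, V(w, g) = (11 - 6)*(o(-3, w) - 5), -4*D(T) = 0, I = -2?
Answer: -104/7 ≈ -14.857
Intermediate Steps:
D(T) = 0 (D(T) = -1/4*0 = 0)
o(x, l) = -2*l
V(w, g) = -25 - 10*w (V(w, g) = (11 - 6)*(-2*w - 5) = 5*(-5 - 2*w) = -25 - 10*w)
p(S, s) = -2*S (p(S, s) = S*(-2) = -2*S)
L(E, j) = -j/7 (L(E, j) = -(j - 2*0)/7 = -(j + 0)/7 = -j/7)
8*H(L(15, 13), V(9, -8)) = 8*(-1/7*13) = 8*(-13/7) = -104/7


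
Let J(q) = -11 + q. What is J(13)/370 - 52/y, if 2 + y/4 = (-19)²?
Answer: -2046/66415 ≈ -0.030806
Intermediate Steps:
y = 1436 (y = -8 + 4*(-19)² = -8 + 4*361 = -8 + 1444 = 1436)
J(13)/370 - 52/y = (-11 + 13)/370 - 52/1436 = 2*(1/370) - 52*1/1436 = 1/185 - 13/359 = -2046/66415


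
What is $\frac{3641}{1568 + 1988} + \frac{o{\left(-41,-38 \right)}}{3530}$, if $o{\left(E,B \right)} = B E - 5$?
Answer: $\frac{9187599}{6276340} \approx 1.4638$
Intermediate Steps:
$o{\left(E,B \right)} = -5 + B E$
$\frac{3641}{1568 + 1988} + \frac{o{\left(-41,-38 \right)}}{3530} = \frac{3641}{1568 + 1988} + \frac{-5 - -1558}{3530} = \frac{3641}{3556} + \left(-5 + 1558\right) \frac{1}{3530} = 3641 \cdot \frac{1}{3556} + 1553 \cdot \frac{1}{3530} = \frac{3641}{3556} + \frac{1553}{3530} = \frac{9187599}{6276340}$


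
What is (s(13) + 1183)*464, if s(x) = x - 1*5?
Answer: 552624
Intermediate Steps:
s(x) = -5 + x (s(x) = x - 5 = -5 + x)
(s(13) + 1183)*464 = ((-5 + 13) + 1183)*464 = (8 + 1183)*464 = 1191*464 = 552624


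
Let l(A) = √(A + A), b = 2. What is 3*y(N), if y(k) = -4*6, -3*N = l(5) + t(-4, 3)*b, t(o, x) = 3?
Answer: -72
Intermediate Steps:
l(A) = √2*√A (l(A) = √(2*A) = √2*√A)
N = -2 - √10/3 (N = -(√2*√5 + 3*2)/3 = -(√10 + 6)/3 = -(6 + √10)/3 = -2 - √10/3 ≈ -3.0541)
y(k) = -24
3*y(N) = 3*(-24) = -72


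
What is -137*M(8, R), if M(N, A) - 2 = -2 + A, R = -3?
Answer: 411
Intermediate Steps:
M(N, A) = A (M(N, A) = 2 + (-2 + A) = A)
-137*M(8, R) = -137*(-3) = 411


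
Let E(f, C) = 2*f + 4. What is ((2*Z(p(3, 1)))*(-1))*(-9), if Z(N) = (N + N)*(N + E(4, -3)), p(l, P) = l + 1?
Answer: 2304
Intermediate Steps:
E(f, C) = 4 + 2*f
p(l, P) = 1 + l
Z(N) = 2*N*(12 + N) (Z(N) = (N + N)*(N + (4 + 2*4)) = (2*N)*(N + (4 + 8)) = (2*N)*(N + 12) = (2*N)*(12 + N) = 2*N*(12 + N))
((2*Z(p(3, 1)))*(-1))*(-9) = ((2*(2*(1 + 3)*(12 + (1 + 3))))*(-1))*(-9) = ((2*(2*4*(12 + 4)))*(-1))*(-9) = ((2*(2*4*16))*(-1))*(-9) = ((2*128)*(-1))*(-9) = (256*(-1))*(-9) = -256*(-9) = 2304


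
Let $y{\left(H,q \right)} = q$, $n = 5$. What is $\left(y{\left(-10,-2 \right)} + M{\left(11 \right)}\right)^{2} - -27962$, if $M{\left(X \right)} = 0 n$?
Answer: $27966$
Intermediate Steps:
$M{\left(X \right)} = 0$ ($M{\left(X \right)} = 0 \cdot 5 = 0$)
$\left(y{\left(-10,-2 \right)} + M{\left(11 \right)}\right)^{2} - -27962 = \left(-2 + 0\right)^{2} - -27962 = \left(-2\right)^{2} + 27962 = 4 + 27962 = 27966$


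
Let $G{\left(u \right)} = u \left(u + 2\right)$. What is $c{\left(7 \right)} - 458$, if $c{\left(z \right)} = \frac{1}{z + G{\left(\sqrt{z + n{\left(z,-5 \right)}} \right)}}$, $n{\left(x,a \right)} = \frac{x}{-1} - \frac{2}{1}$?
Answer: $\frac{- 916 \sqrt{2} + 2289 i}{- 5 i + 2 \sqrt{2}} \approx -457.85 - 0.08571 i$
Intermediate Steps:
$n{\left(x,a \right)} = -2 - x$ ($n{\left(x,a \right)} = x \left(-1\right) - 2 = - x - 2 = -2 - x$)
$G{\left(u \right)} = u \left(2 + u\right)$
$c{\left(z \right)} = \frac{1}{z + i \sqrt{2} \left(2 + i \sqrt{2}\right)}$ ($c{\left(z \right)} = \frac{1}{z + \sqrt{z - \left(2 + z\right)} \left(2 + \sqrt{z - \left(2 + z\right)}\right)} = \frac{1}{z + \sqrt{-2} \left(2 + \sqrt{-2}\right)} = \frac{1}{z + i \sqrt{2} \left(2 + i \sqrt{2}\right)}$)
$c{\left(7 \right)} - 458 = \frac{1}{-2 + 7 + 2 i \sqrt{2}} - 458 = \frac{1}{5 + 2 i \sqrt{2}} - 458 = -458 + \frac{1}{5 + 2 i \sqrt{2}}$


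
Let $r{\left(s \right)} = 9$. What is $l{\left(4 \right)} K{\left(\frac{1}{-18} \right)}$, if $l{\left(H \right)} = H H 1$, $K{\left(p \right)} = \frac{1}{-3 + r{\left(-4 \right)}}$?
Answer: $\frac{8}{3} \approx 2.6667$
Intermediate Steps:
$K{\left(p \right)} = \frac{1}{6}$ ($K{\left(p \right)} = \frac{1}{-3 + 9} = \frac{1}{6}$)
$l{\left(H \right)} = H^{2}$ ($l{\left(H \right)} = H^{2} \cdot 1 = H^{2}$)
$l{\left(4 \right)} K{\left(\frac{1}{-18} \right)} = 4^{2} \cdot \frac{1}{6} = 16 \cdot \frac{1}{6} = \frac{8}{3}$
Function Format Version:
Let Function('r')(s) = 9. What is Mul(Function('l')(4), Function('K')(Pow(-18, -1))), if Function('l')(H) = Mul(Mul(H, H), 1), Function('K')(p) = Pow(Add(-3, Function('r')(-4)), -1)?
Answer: Rational(8, 3) ≈ 2.6667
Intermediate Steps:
Function('K')(p) = Rational(1, 6) (Function('K')(p) = Pow(Add(-3, 9), -1) = Pow(6, -1) = Rational(1, 6))
Function('l')(H) = Pow(H, 2) (Function('l')(H) = Mul(Pow(H, 2), 1) = Pow(H, 2))
Mul(Function('l')(4), Function('K')(Pow(-18, -1))) = Mul(Pow(4, 2), Rational(1, 6)) = Mul(16, Rational(1, 6)) = Rational(8, 3)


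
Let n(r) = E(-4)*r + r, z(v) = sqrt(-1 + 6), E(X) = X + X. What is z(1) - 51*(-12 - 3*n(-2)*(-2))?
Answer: -3672 + sqrt(5) ≈ -3669.8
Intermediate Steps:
E(X) = 2*X
z(v) = sqrt(5)
n(r) = -7*r (n(r) = (2*(-4))*r + r = -8*r + r = -7*r)
z(1) - 51*(-12 - 3*n(-2)*(-2)) = sqrt(5) - 51*(-12 - (-21)*(-2)*(-2)) = sqrt(5) - 51*(-12 - 3*14*(-2)) = sqrt(5) - 51*(-12 - 42*(-2)) = sqrt(5) - 51*(-12 + 84) = sqrt(5) - 51*72 = sqrt(5) - 3672 = -3672 + sqrt(5)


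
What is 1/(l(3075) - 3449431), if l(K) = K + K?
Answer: -1/3443281 ≈ -2.9042e-7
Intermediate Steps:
l(K) = 2*K
1/(l(3075) - 3449431) = 1/(2*3075 - 3449431) = 1/(6150 - 3449431) = 1/(-3443281) = -1/3443281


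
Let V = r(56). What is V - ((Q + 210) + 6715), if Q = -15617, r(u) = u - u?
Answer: 8692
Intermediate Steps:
r(u) = 0
V = 0
V - ((Q + 210) + 6715) = 0 - ((-15617 + 210) + 6715) = 0 - (-15407 + 6715) = 0 - 1*(-8692) = 0 + 8692 = 8692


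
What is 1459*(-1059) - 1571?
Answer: -1546652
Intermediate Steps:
1459*(-1059) - 1571 = -1545081 - 1571 = -1546652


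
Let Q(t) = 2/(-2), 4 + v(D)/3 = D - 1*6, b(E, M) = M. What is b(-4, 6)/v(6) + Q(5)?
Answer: -3/2 ≈ -1.5000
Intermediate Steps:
v(D) = -30 + 3*D (v(D) = -12 + 3*(D - 1*6) = -12 + 3*(D - 6) = -12 + 3*(-6 + D) = -12 + (-18 + 3*D) = -30 + 3*D)
Q(t) = -1 (Q(t) = 2*(-½) = -1)
b(-4, 6)/v(6) + Q(5) = 6/(-30 + 3*6) - 1 = 6/(-30 + 18) - 1 = 6/(-12) - 1 = -1/12*6 - 1 = -½ - 1 = -3/2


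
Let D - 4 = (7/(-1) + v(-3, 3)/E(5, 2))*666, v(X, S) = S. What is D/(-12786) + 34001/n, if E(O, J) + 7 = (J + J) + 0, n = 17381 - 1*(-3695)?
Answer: 24861155/12248988 ≈ 2.0296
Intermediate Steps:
n = 21076 (n = 17381 + 3695 = 21076)
E(O, J) = -7 + 2*J (E(O, J) = -7 + ((J + J) + 0) = -7 + (2*J + 0) = -7 + 2*J)
D = -5324 (D = 4 + (7/(-1) + 3/(-7 + 2*2))*666 = 4 + (7*(-1) + 3/(-7 + 4))*666 = 4 + (-7 + 3/(-3))*666 = 4 + (-7 + 3*(-1/3))*666 = 4 + (-7 - 1)*666 = 4 - 8*666 = 4 - 5328 = -5324)
D/(-12786) + 34001/n = -5324/(-12786) + 34001/21076 = -5324*(-1/12786) + 34001*(1/21076) = 2662/6393 + 3091/1916 = 24861155/12248988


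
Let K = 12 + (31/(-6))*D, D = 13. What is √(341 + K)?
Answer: 7*√210/6 ≈ 16.907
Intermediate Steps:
K = -331/6 (K = 12 + (31/(-6))*13 = 12 + (31*(-⅙))*13 = 12 - 31/6*13 = 12 - 403/6 = -331/6 ≈ -55.167)
√(341 + K) = √(341 - 331/6) = √(1715/6) = 7*√210/6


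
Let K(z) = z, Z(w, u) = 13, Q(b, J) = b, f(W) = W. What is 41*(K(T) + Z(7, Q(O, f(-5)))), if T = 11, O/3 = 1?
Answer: 984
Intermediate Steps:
O = 3 (O = 3*1 = 3)
41*(K(T) + Z(7, Q(O, f(-5)))) = 41*(11 + 13) = 41*24 = 984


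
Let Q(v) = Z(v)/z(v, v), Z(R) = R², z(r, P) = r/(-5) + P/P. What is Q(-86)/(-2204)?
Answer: -9245/50141 ≈ -0.18438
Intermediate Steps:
z(r, P) = 1 - r/5 (z(r, P) = r*(-⅕) + 1 = -r/5 + 1 = 1 - r/5)
Q(v) = v²/(1 - v/5)
Q(-86)/(-2204) = -5*(-86)²/(-5 - 86)/(-2204) = -5*7396/(-91)*(-1/2204) = -5*7396*(-1/91)*(-1/2204) = (36980/91)*(-1/2204) = -9245/50141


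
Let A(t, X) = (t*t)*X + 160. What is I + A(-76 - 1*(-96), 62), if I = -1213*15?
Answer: 6765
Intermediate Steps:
I = -18195
A(t, X) = 160 + X*t**2 (A(t, X) = t**2*X + 160 = X*t**2 + 160 = 160 + X*t**2)
I + A(-76 - 1*(-96), 62) = -18195 + (160 + 62*(-76 - 1*(-96))**2) = -18195 + (160 + 62*(-76 + 96)**2) = -18195 + (160 + 62*20**2) = -18195 + (160 + 62*400) = -18195 + (160 + 24800) = -18195 + 24960 = 6765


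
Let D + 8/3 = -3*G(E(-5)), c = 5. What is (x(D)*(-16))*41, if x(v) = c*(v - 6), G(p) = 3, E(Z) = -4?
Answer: 173840/3 ≈ 57947.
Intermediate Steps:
D = -35/3 (D = -8/3 - 3*3 = -8/3 - 9 = -35/3 ≈ -11.667)
x(v) = -30 + 5*v (x(v) = 5*(v - 6) = 5*(-6 + v) = -30 + 5*v)
(x(D)*(-16))*41 = ((-30 + 5*(-35/3))*(-16))*41 = ((-30 - 175/3)*(-16))*41 = -265/3*(-16)*41 = (4240/3)*41 = 173840/3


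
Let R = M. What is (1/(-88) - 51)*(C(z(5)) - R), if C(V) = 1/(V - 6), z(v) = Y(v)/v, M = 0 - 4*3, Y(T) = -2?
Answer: -1701331/2816 ≈ -604.17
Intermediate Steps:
M = -12 (M = 0 - 12 = -12)
z(v) = -2/v
C(V) = 1/(-6 + V)
R = -12
(1/(-88) - 51)*(C(z(5)) - R) = (1/(-88) - 51)*(1/(-6 - 2/5) - 1*(-12)) = (-1/88 - 51)*(1/(-6 - 2*⅕) + 12) = -4489*(1/(-6 - ⅖) + 12)/88 = -4489*(1/(-32/5) + 12)/88 = -4489*(-5/32 + 12)/88 = -4489/88*379/32 = -1701331/2816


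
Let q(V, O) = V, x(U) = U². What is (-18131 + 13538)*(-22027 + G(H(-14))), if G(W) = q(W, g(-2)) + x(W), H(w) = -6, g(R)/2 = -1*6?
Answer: 101032221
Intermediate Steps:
g(R) = -12 (g(R) = 2*(-1*6) = 2*(-6) = -12)
G(W) = W + W²
(-18131 + 13538)*(-22027 + G(H(-14))) = (-18131 + 13538)*(-22027 - 6*(1 - 6)) = -4593*(-22027 - 6*(-5)) = -4593*(-22027 + 30) = -4593*(-21997) = 101032221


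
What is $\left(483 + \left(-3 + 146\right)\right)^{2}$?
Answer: $391876$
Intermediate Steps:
$\left(483 + \left(-3 + 146\right)\right)^{2} = \left(483 + 143\right)^{2} = 626^{2} = 391876$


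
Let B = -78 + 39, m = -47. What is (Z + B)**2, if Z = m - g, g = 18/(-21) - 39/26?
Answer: 1371241/196 ≈ 6996.1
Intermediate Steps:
g = -33/14 (g = 18*(-1/21) - 39*1/26 = -6/7 - 3/2 = -33/14 ≈ -2.3571)
B = -39
Z = -625/14 (Z = -47 - 1*(-33/14) = -47 + 33/14 = -625/14 ≈ -44.643)
(Z + B)**2 = (-625/14 - 39)**2 = (-1171/14)**2 = 1371241/196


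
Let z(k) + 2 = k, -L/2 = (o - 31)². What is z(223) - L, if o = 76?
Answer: 4271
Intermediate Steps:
L = -4050 (L = -2*(76 - 31)² = -2*45² = -2*2025 = -4050)
z(k) = -2 + k
z(223) - L = (-2 + 223) - 1*(-4050) = 221 + 4050 = 4271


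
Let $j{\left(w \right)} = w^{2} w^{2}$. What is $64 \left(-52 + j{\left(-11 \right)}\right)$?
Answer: $933696$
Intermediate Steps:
$j{\left(w \right)} = w^{4}$
$64 \left(-52 + j{\left(-11 \right)}\right) = 64 \left(-52 + \left(-11\right)^{4}\right) = 64 \left(-52 + 14641\right) = 64 \cdot 14589 = 933696$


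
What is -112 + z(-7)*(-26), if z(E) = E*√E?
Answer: -112 + 182*I*√7 ≈ -112.0 + 481.53*I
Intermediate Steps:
z(E) = E^(3/2)
-112 + z(-7)*(-26) = -112 + (-7)^(3/2)*(-26) = -112 - 7*I*√7*(-26) = -112 + 182*I*√7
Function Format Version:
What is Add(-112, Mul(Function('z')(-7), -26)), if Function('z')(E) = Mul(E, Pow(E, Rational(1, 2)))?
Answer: Add(-112, Mul(182, I, Pow(7, Rational(1, 2)))) ≈ Add(-112.00, Mul(481.53, I))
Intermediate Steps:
Function('z')(E) = Pow(E, Rational(3, 2))
Add(-112, Mul(Function('z')(-7), -26)) = Add(-112, Mul(Pow(-7, Rational(3, 2)), -26)) = Add(-112, Mul(Mul(-7, I, Pow(7, Rational(1, 2))), -26)) = Add(-112, Mul(182, I, Pow(7, Rational(1, 2))))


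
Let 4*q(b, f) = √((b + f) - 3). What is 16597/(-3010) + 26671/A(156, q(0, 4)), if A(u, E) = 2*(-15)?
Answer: -576983/645 ≈ -894.55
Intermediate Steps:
q(b, f) = √(-3 + b + f)/4 (q(b, f) = √((b + f) - 3)/4 = √(-3 + b + f)/4)
A(u, E) = -30
16597/(-3010) + 26671/A(156, q(0, 4)) = 16597/(-3010) + 26671/(-30) = 16597*(-1/3010) + 26671*(-1/30) = -2371/430 - 26671/30 = -576983/645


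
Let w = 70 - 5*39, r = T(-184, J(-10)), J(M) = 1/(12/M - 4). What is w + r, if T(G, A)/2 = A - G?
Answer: 3154/13 ≈ 242.62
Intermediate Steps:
J(M) = 1/(-4 + 12/M)
T(G, A) = -2*G + 2*A (T(G, A) = 2*(A - G) = -2*G + 2*A)
r = 4779/13 (r = -2*(-184) + 2*(-1*(-10)/(-12 + 4*(-10))) = 368 + 2*(-1*(-10)/(-12 - 40)) = 368 + 2*(-1*(-10)/(-52)) = 368 + 2*(-1*(-10)*(-1/52)) = 368 + 2*(-5/26) = 368 - 5/13 = 4779/13 ≈ 367.62)
w = -125 (w = 70 - 195 = -125)
w + r = -125 + 4779/13 = 3154/13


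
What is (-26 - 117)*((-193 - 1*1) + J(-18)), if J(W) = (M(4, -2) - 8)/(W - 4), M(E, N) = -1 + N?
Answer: 55341/2 ≈ 27671.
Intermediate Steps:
J(W) = -11/(-4 + W) (J(W) = ((-1 - 2) - 8)/(W - 4) = (-3 - 8)/(-4 + W) = -11/(-4 + W))
(-26 - 117)*((-193 - 1*1) + J(-18)) = (-26 - 117)*((-193 - 1*1) - 11/(-4 - 18)) = -143*((-193 - 1) - 11/(-22)) = -143*(-194 - 11*(-1/22)) = -143*(-194 + 1/2) = -143*(-387/2) = 55341/2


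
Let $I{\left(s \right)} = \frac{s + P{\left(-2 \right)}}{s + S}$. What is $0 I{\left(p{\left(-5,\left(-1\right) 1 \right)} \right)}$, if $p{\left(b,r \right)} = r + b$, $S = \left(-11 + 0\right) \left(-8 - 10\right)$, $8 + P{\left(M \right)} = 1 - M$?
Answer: $0$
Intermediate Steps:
$P{\left(M \right)} = -7 - M$ ($P{\left(M \right)} = -8 - \left(-1 + M\right) = -7 - M$)
$S = 198$ ($S = \left(-11\right) \left(-18\right) = 198$)
$p{\left(b,r \right)} = b + r$
$I{\left(s \right)} = \frac{-5 + s}{198 + s}$ ($I{\left(s \right)} = \frac{s - 5}{s + 198} = \frac{s + \left(-7 + 2\right)}{198 + s} = \frac{s - 5}{198 + s} = \frac{-5 + s}{198 + s}$)
$0 I{\left(p{\left(-5,\left(-1\right) 1 \right)} \right)} = 0 \frac{-5 - 6}{198 - 6} = 0 \cdot \frac{1}{192} \left(-11\right) = 0 \left(- \frac{11}{192}\right) = 0$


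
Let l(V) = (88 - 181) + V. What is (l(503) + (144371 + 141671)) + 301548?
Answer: 588000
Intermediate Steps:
l(V) = -93 + V
(l(503) + (144371 + 141671)) + 301548 = ((-93 + 503) + (144371 + 141671)) + 301548 = (410 + 286042) + 301548 = 286452 + 301548 = 588000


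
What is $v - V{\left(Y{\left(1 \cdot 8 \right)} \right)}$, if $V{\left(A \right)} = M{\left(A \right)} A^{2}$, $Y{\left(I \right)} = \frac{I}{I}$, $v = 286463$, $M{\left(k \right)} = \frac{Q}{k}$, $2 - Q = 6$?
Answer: $286467$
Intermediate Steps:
$Q = -4$ ($Q = 2 - 6 = -4$)
$M{\left(k \right)} = - \frac{4}{k}$
$Y{\left(I \right)} = 1$
$V{\left(A \right)} = - 4 A$ ($V{\left(A \right)} = - \frac{4}{A} A^{2} = - 4 A$)
$v - V{\left(Y{\left(1 \cdot 8 \right)} \right)} = 286463 - \left(-4\right) 1 = 286463 - -4 = 286463 + 4 = 286467$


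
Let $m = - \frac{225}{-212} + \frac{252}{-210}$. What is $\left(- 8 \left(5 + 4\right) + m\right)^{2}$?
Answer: $\frac{5847202089}{1123600} \approx 5204.0$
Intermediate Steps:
$m = - \frac{147}{1060}$ ($m = \left(-225\right) \left(- \frac{1}{212}\right) + 252 \left(- \frac{1}{210}\right) = \frac{225}{212} - \frac{6}{5} = - \frac{147}{1060} \approx -0.13868$)
$\left(- 8 \left(5 + 4\right) + m\right)^{2} = \left(- 8 \left(5 + 4\right) - \frac{147}{1060}\right)^{2} = \left(\left(-8\right) 9 - \frac{147}{1060}\right)^{2} = \left(-72 - \frac{147}{1060}\right)^{2} = \left(- \frac{76467}{1060}\right)^{2} = \frac{5847202089}{1123600}$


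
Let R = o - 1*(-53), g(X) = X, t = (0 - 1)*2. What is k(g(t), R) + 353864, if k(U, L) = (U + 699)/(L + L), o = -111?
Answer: 41047527/116 ≈ 3.5386e+5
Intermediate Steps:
t = -2 (t = -1*2 = -2)
R = -58 (R = -111 - 1*(-53) = -111 + 53 = -58)
k(U, L) = (699 + U)/(2*L) (k(U, L) = (699 + U)/((2*L)) = (699 + U)*(1/(2*L)) = (699 + U)/(2*L))
k(g(t), R) + 353864 = (½)*(699 - 2)/(-58) + 353864 = (½)*(-1/58)*697 + 353864 = -697/116 + 353864 = 41047527/116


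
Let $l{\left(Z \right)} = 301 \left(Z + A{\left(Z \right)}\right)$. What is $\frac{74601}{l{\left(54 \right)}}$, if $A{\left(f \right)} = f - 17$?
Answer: $\frac{74601}{27391} \approx 2.7236$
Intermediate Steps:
$A{\left(f \right)} = -17 + f$
$l{\left(Z \right)} = -5117 + 602 Z$ ($l{\left(Z \right)} = 301 \left(Z + \left(-17 + Z\right)\right) = 301 \left(-17 + 2 Z\right) = -5117 + 602 Z$)
$\frac{74601}{l{\left(54 \right)}} = \frac{74601}{-5117 + 602 \cdot 54} = \frac{74601}{-5117 + 32508} = \frac{74601}{27391}$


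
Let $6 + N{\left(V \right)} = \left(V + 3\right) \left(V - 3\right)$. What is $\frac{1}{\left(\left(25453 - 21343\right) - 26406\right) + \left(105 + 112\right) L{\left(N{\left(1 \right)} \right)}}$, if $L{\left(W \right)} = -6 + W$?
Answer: $- \frac{1}{26636} \approx -3.7543 \cdot 10^{-5}$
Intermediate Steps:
$N{\left(V \right)} = -6 + \left(-3 + V\right) \left(3 + V\right)$ ($N{\left(V \right)} = -6 + \left(V + 3\right) \left(V - 3\right) = -6 + \left(3 + V\right) \left(-3 + V\right) = -6 + \left(-3 + V\right) \left(3 + V\right)$)
$\frac{1}{\left(\left(25453 - 21343\right) - 26406\right) + \left(105 + 112\right) L{\left(N{\left(1 \right)} \right)}} = \frac{1}{\left(\left(25453 - 21343\right) - 26406\right) + \left(105 + 112\right) \left(-6 - \left(15 - 1^{2}\right)\right)} = \frac{1}{\left(4110 - 26406\right) + 217 \left(-6 + \left(-15 + 1\right)\right)} = \frac{1}{-22296 + 217 \left(-6 - 14\right)} = \frac{1}{-22296 + 217 \left(-20\right)} = \frac{1}{-22296 - 4340} = \frac{1}{-26636} = - \frac{1}{26636}$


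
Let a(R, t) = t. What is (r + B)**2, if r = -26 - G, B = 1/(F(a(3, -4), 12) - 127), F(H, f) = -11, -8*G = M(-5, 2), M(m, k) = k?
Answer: 50537881/76176 ≈ 663.44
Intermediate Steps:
G = -1/4 (G = -1/8*2 = -1/4 ≈ -0.25000)
B = -1/138 (B = 1/(-11 - 127) = 1/(-138) = -1/138 ≈ -0.0072464)
r = -103/4 (r = -26 - 1*(-1/4) = -26 + 1/4 = -103/4 ≈ -25.750)
(r + B)**2 = (-103/4 - 1/138)**2 = (-7109/276)**2 = 50537881/76176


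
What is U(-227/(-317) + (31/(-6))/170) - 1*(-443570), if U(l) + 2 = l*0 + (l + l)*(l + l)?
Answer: 11593669762649569/26137188900 ≈ 4.4357e+5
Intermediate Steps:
U(l) = -2 + 4*l² (U(l) = -2 + (l*0 + (l + l)*(l + l)) = -2 + (0 + (2*l)*(2*l)) = -2 + (0 + 4*l²) = -2 + 4*l²)
U(-227/(-317) + (31/(-6))/170) - 1*(-443570) = (-2 + 4*(-227/(-317) + (31/(-6))/170)²) - 1*(-443570) = (-2 + 4*(-227*(-1/317) + (31*(-⅙))*(1/170))²) + 443570 = (-2 + 4*(227/317 - 31/6*1/170)²) + 443570 = (-2 + 4*(227/317 - 31/1020)²) + 443570 = (-2 + 4*(221713/323340)²) + 443570 = (-2 + 4*(49156654369/104548755600)) + 443570 = (-2 + 49156654369/26137188900) + 443570 = -3117723431/26137188900 + 443570 = 11593669762649569/26137188900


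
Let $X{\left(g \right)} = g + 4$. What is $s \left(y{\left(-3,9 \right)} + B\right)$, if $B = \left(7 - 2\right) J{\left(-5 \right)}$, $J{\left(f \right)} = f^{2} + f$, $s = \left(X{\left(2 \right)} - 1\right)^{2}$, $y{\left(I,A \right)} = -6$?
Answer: $2350$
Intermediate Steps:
$X{\left(g \right)} = 4 + g$
$s = 25$ ($s = \left(\left(4 + 2\right) - 1\right)^{2} = \left(6 - 1\right)^{2} = 5^{2} = 25$)
$J{\left(f \right)} = f + f^{2}$
$B = 100$ ($B = \left(7 - 2\right) \left(- 5 \left(1 - 5\right)\right) = 5 \left(\left(-5\right) \left(-4\right)\right) = 5 \cdot 20 = 100$)
$s \left(y{\left(-3,9 \right)} + B\right) = 25 \left(-6 + 100\right) = 25 \cdot 94 = 2350$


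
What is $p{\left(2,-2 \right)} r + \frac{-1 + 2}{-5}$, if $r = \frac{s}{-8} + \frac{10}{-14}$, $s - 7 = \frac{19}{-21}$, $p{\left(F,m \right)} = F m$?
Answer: $\frac{599}{105} \approx 5.7048$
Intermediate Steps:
$s = \frac{128}{21}$ ($s = 7 + \frac{19}{-21} = 7 + 19 \left(- \frac{1}{21}\right) = 7 - \frac{19}{21} = \frac{128}{21} \approx 6.0952$)
$r = - \frac{31}{21}$ ($r = \frac{128}{21 \left(-8\right)} + \frac{10}{-14} = \frac{128}{21} \left(- \frac{1}{8}\right) + 10 \left(- \frac{1}{14}\right) = - \frac{16}{21} - \frac{5}{7} = - \frac{31}{21} \approx -1.4762$)
$p{\left(2,-2 \right)} r + \frac{-1 + 2}{-5} = 2 \left(-2\right) \left(- \frac{31}{21}\right) + \frac{-1 + 2}{-5} = \left(-4\right) \left(- \frac{31}{21}\right) - \frac{1}{5} = \frac{124}{21} - \frac{1}{5} = \frac{599}{105}$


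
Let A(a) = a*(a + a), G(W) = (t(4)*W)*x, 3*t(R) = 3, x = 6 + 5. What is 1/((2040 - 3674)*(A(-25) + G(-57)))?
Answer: -1/1017982 ≈ -9.8234e-7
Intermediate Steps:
x = 11
t(R) = 1 (t(R) = (1/3)*3 = 1)
G(W) = 11*W (G(W) = (1*W)*11 = W*11 = 11*W)
A(a) = 2*a**2 (A(a) = a*(2*a) = 2*a**2)
1/((2040 - 3674)*(A(-25) + G(-57))) = 1/((2040 - 3674)*(2*(-25)**2 + 11*(-57))) = 1/(-1634*(2*625 - 627)) = 1/(-1634*(1250 - 627)) = 1/(-1634*623) = 1/(-1017982) = -1/1017982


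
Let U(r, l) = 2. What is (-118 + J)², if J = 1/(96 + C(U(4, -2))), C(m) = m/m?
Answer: 130988025/9409 ≈ 13922.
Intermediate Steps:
C(m) = 1
J = 1/97 (J = 1/(96 + 1) = 1/97 ≈ 0.010309)
(-118 + J)² = (-118 + 1/97)² = (-11445/97)² = 130988025/9409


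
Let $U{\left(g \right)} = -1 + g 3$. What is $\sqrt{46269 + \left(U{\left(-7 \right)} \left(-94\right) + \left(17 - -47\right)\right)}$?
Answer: $\sqrt{48401} \approx 220.0$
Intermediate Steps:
$U{\left(g \right)} = -1 + 3 g$
$\sqrt{46269 + \left(U{\left(-7 \right)} \left(-94\right) + \left(17 - -47\right)\right)} = \sqrt{46269 + \left(\left(-1 + 3 \left(-7\right)\right) \left(-94\right) + \left(17 - -47\right)\right)} = \sqrt{46269 + \left(\left(-1 - 21\right) \left(-94\right) + \left(17 + 47\right)\right)} = \sqrt{46269 + \left(\left(-22\right) \left(-94\right) + 64\right)} = \sqrt{46269 + \left(2068 + 64\right)} = \sqrt{46269 + 2132} = \sqrt{48401}$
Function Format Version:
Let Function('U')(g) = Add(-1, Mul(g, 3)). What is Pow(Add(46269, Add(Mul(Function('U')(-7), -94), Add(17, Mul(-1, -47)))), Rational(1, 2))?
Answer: Pow(48401, Rational(1, 2)) ≈ 220.00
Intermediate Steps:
Function('U')(g) = Add(-1, Mul(3, g))
Pow(Add(46269, Add(Mul(Function('U')(-7), -94), Add(17, Mul(-1, -47)))), Rational(1, 2)) = Pow(Add(46269, Add(Mul(Add(-1, Mul(3, -7)), -94), Add(17, Mul(-1, -47)))), Rational(1, 2)) = Pow(Add(46269, Add(Mul(Add(-1, -21), -94), Add(17, 47))), Rational(1, 2)) = Pow(Add(46269, Add(Mul(-22, -94), 64)), Rational(1, 2)) = Pow(Add(46269, Add(2068, 64)), Rational(1, 2)) = Pow(Add(46269, 2132), Rational(1, 2)) = Pow(48401, Rational(1, 2))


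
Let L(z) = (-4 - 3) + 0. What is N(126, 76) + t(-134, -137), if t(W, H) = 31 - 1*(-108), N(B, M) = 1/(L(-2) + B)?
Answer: 16542/119 ≈ 139.01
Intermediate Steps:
L(z) = -7 (L(z) = -7 + 0 = -7)
N(B, M) = 1/(-7 + B)
t(W, H) = 139 (t(W, H) = 31 + 108 = 139)
N(126, 76) + t(-134, -137) = 1/(-7 + 126) + 139 = 1/119 + 139 = 16542/119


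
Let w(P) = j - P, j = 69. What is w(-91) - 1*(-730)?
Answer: 890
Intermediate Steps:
w(P) = 69 - P
w(-91) - 1*(-730) = (69 - 1*(-91)) - 1*(-730) = (69 + 91) + 730 = 160 + 730 = 890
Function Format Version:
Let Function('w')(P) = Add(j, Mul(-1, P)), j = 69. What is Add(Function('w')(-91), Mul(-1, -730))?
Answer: 890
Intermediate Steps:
Function('w')(P) = Add(69, Mul(-1, P))
Add(Function('w')(-91), Mul(-1, -730)) = Add(Add(69, Mul(-1, -91)), Mul(-1, -730)) = Add(Add(69, 91), 730) = Add(160, 730) = 890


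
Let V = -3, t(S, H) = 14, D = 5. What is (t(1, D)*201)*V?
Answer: -8442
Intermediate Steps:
(t(1, D)*201)*V = (14*201)*(-3) = 2814*(-3) = -8442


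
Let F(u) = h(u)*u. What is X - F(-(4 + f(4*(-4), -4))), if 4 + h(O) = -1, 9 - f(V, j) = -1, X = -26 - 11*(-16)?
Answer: 80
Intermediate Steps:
X = 150 (X = -26 + 176 = 150)
f(V, j) = 10 (f(V, j) = 9 - 1*(-1) = 9 + 1 = 10)
h(O) = -5 (h(O) = -4 - 1 = -5)
F(u) = -5*u
X - F(-(4 + f(4*(-4), -4))) = 150 - (-5)*(-(4 + 10)) = 150 - (-5)*(-1*14) = 150 - (-5)*(-14) = 150 - 1*70 = 150 - 70 = 80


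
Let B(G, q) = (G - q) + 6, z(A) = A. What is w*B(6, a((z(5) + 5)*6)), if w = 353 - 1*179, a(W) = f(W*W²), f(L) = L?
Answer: -37581912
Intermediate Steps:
a(W) = W³ (a(W) = W*W² = W³)
B(G, q) = 6 + G - q
w = 174 (w = 353 - 179 = 174)
w*B(6, a((z(5) + 5)*6)) = 174*(6 + 6 - ((5 + 5)*6)³) = 174*(6 + 6 - (10*6)³) = 174*(6 + 6 - 1*60³) = 174*(6 + 6 - 1*216000) = 174*(6 + 6 - 216000) = 174*(-215988) = -37581912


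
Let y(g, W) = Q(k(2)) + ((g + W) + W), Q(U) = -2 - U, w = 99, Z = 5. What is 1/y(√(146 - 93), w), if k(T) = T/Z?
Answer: 4890/955159 - 25*√53/955159 ≈ 0.0049290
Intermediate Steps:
k(T) = T/5
y(g, W) = -12/5 + g + 2*W (y(g, W) = (-2 - 2/5) + ((g + W) + W) = (-2 - 1*⅖) + ((W + g) + W) = (-2 - ⅖) + (g + 2*W) = -12/5 + (g + 2*W) = -12/5 + g + 2*W)
1/y(√(146 - 93), w) = 1/(-12/5 + √(146 - 93) + 2*99) = 1/(-12/5 + √53 + 198) = 1/(978/5 + √53)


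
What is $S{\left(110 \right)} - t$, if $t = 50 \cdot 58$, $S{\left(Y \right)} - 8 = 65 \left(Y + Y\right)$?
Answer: $11408$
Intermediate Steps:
$S{\left(Y \right)} = 8 + 130 Y$ ($S{\left(Y \right)} = 8 + 65 \left(Y + Y\right) = 8 + 65 \cdot 2 Y = 8 + 130 Y$)
$t = 2900$
$S{\left(110 \right)} - t = \left(8 + 130 \cdot 110\right) - 2900 = \left(8 + 14300\right) - 2900 = 14308 - 2900 = 11408$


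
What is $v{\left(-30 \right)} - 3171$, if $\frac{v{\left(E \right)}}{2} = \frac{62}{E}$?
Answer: $- \frac{47627}{15} \approx -3175.1$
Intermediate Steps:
$v{\left(E \right)} = \frac{124}{E}$ ($v{\left(E \right)} = 2 \frac{62}{E} = \frac{124}{E}$)
$v{\left(-30 \right)} - 3171 = \frac{124}{-30} - 3171 = 124 \left(- \frac{1}{30}\right) - 3171 = - \frac{62}{15} - 3171 = - \frac{47627}{15}$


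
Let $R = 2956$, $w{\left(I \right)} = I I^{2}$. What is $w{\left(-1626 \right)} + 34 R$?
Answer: $-4298841872$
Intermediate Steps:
$w{\left(I \right)} = I^{3}$
$w{\left(-1626 \right)} + 34 R = \left(-1626\right)^{3} + 34 \cdot 2956 = -4298942376 + 100504 = -4298841872$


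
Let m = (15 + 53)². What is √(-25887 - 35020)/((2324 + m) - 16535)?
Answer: -7*I*√1243/9587 ≈ -0.025743*I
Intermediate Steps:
m = 4624 (m = 68² = 4624)
√(-25887 - 35020)/((2324 + m) - 16535) = √(-25887 - 35020)/((2324 + 4624) - 16535) = √(-60907)/(6948 - 16535) = (7*I*√1243)/(-9587) = (7*I*√1243)*(-1/9587) = -7*I*√1243/9587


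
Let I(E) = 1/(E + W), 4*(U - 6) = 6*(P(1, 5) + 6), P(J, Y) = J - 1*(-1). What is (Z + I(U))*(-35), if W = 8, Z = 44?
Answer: -40075/26 ≈ -1541.3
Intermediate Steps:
P(J, Y) = 1 + J (P(J, Y) = J + 1 = 1 + J)
U = 18 (U = 6 + (6*((1 + 1) + 6))/4 = 6 + (6*(2 + 6))/4 = 6 + (6*8)/4 = 6 + (¼)*48 = 6 + 12 = 18)
I(E) = 1/(8 + E) (I(E) = 1/(E + 8) = 1/(8 + E))
(Z + I(U))*(-35) = (44 + 1/(8 + 18))*(-35) = (44 + 1/26)*(-35) = (1145/26)*(-35) = -40075/26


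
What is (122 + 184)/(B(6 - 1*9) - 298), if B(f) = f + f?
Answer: -153/152 ≈ -1.0066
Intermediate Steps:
B(f) = 2*f
(122 + 184)/(B(6 - 1*9) - 298) = (122 + 184)/(2*(6 - 1*9) - 298) = 306/(2*(6 - 9) - 298) = 306/(2*(-3) - 298) = 306/(-6 - 298) = 306/(-304) = 306*(-1/304) = -153/152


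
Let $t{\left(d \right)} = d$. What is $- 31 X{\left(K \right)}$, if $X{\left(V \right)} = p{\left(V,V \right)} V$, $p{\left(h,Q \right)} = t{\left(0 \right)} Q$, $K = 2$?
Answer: $0$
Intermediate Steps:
$p{\left(h,Q \right)} = 0$ ($p{\left(h,Q \right)} = 0 Q = 0$)
$X{\left(V \right)} = 0$ ($X{\left(V \right)} = 0 V = 0$)
$- 31 X{\left(K \right)} = \left(-31\right) 0 = 0$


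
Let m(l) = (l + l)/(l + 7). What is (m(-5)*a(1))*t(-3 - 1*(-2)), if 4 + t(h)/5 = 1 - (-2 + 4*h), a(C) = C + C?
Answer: -150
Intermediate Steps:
a(C) = 2*C
t(h) = -5 - 20*h (t(h) = -20 + 5*(1 - (-2 + 4*h)) = -20 + 5*(1 + (2 - 4*h)) = -20 + 5*(3 - 4*h) = -20 + (15 - 20*h) = -5 - 20*h)
m(l) = 2*l/(7 + l) (m(l) = (2*l)/(7 + l) = 2*l/(7 + l))
(m(-5)*a(1))*t(-3 - 1*(-2)) = ((2*(-5)/(7 - 5))*(2*1))*(-5 - 20*(-3 - 1*(-2))) = ((2*(-5)/2)*2)*(-5 - 20*(-3 + 2)) = ((2*(-5)*(1/2))*2)*(-5 - 20*(-1)) = (-5*2)*(-5 + 20) = -10*15 = -150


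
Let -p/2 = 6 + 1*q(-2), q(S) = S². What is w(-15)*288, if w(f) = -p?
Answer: 5760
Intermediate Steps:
p = -20 (p = -2*(6 + 1*(-2)²) = -2*(6 + 1*4) = -2*(6 + 4) = -2*10 = -20)
w(f) = 20 (w(f) = -1*(-20) = 20)
w(-15)*288 = 20*288 = 5760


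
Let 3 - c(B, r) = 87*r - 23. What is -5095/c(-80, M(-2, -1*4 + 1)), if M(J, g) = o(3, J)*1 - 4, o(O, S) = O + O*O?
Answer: 1019/134 ≈ 7.6045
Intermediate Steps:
o(O, S) = O + O²
M(J, g) = 8 (M(J, g) = (3*(1 + 3))*1 - 4 = (3*4)*1 - 4 = 12*1 - 4 = 12 - 4 = 8)
c(B, r) = 26 - 87*r (c(B, r) = 3 - (87*r - 23) = 3 - (-23 + 87*r) = 3 + (23 - 87*r) = 26 - 87*r)
-5095/c(-80, M(-2, -1*4 + 1)) = -5095/(26 - 87*8) = -5095/(26 - 696) = -5095/(-670) = -5095*(-1/670) = 1019/134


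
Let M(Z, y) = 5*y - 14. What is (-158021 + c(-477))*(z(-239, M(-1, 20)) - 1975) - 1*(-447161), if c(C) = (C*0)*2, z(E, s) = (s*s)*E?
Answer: 279637411160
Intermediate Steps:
M(Z, y) = -14 + 5*y
z(E, s) = E*s² (z(E, s) = s²*E = E*s²)
c(C) = 0 (c(C) = 0*2 = 0)
(-158021 + c(-477))*(z(-239, M(-1, 20)) - 1975) - 1*(-447161) = (-158021 + 0)*(-239*(-14 + 5*20)² - 1975) - 1*(-447161) = -158021*(-239*(-14 + 100)² - 1975) + 447161 = -158021*(-239*86² - 1975) + 447161 = -158021*(-239*7396 - 1975) + 447161 = -158021*(-1767644 - 1975) + 447161 = -158021*(-1769619) + 447161 = 279636963999 + 447161 = 279637411160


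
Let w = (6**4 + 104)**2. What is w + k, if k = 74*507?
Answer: 1997518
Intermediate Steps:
k = 37518
w = 1960000 (w = (1296 + 104)**2 = 1400**2 = 1960000)
w + k = 1960000 + 37518 = 1997518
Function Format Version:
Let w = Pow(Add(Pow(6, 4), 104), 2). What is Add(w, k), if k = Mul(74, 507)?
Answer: 1997518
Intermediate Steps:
k = 37518
w = 1960000 (w = Pow(Add(1296, 104), 2) = Pow(1400, 2) = 1960000)
Add(w, k) = Add(1960000, 37518) = 1997518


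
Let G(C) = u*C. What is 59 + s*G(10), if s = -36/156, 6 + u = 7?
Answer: 737/13 ≈ 56.692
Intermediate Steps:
u = 1 (u = -6 + 7 = 1)
G(C) = C (G(C) = 1*C = C)
s = -3/13 (s = -36*1/156 = -3/13 ≈ -0.23077)
59 + s*G(10) = 59 - 3/13*10 = 59 - 30/13 = 737/13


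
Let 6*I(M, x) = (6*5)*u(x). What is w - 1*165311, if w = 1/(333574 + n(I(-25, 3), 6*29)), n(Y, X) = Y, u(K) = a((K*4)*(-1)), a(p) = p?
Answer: -55133532853/333514 ≈ -1.6531e+5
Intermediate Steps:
u(K) = -4*K (u(K) = (K*4)*(-1) = (4*K)*(-1) = -4*K)
I(M, x) = -20*x (I(M, x) = ((6*5)*(-4*x))/6 = (30*(-4*x))/6 = (-120*x)/6 = -20*x)
w = 1/333514 (w = 1/(333574 - 20*3) = 1/(333574 - 60) = 1/333514 ≈ 2.9984e-6)
w - 1*165311 = 1/333514 - 1*165311 = 1/333514 - 165311 = -55133532853/333514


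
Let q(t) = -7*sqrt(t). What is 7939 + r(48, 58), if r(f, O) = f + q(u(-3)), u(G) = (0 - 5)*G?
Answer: 7987 - 7*sqrt(15) ≈ 7959.9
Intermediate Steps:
u(G) = -5*G
r(f, O) = f - 7*sqrt(15)
7939 + r(48, 58) = 7939 + (48 - 7*sqrt(15)) = 7987 - 7*sqrt(15)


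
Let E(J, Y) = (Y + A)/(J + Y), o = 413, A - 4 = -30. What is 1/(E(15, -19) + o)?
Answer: 4/1697 ≈ 0.0023571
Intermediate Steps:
A = -26 (A = 4 - 30 = -26)
E(J, Y) = (-26 + Y)/(J + Y) (E(J, Y) = (Y - 26)/(J + Y) = (-26 + Y)/(J + Y))
1/(E(15, -19) + o) = 1/((-26 - 19)/(15 - 19) + 413) = 1/(-45/(-4) + 413) = 1/(-1/4*(-45) + 413) = 1/(45/4 + 413) = 1/(1697/4) = 4/1697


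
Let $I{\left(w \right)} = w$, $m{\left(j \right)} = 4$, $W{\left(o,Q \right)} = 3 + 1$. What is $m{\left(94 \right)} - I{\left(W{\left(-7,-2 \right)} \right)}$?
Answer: $0$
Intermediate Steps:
$W{\left(o,Q \right)} = 4$
$m{\left(94 \right)} - I{\left(W{\left(-7,-2 \right)} \right)} = 4 - 4 = 0$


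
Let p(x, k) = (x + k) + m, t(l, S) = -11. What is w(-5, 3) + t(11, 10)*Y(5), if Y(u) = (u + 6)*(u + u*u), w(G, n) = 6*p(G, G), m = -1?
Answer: -3696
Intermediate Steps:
p(x, k) = -1 + k + x (p(x, k) = (x + k) - 1 = (k + x) - 1 = -1 + k + x)
w(G, n) = -6 + 12*G (w(G, n) = 6*(-1 + G + G) = 6*(-1 + 2*G) = -6 + 12*G)
Y(u) = (6 + u)*(u + u²)
w(-5, 3) + t(11, 10)*Y(5) = (-6 + 12*(-5)) - 55*(6 + 5² + 7*5) = (-6 - 60) - 55*(6 + 25 + 35) = -66 - 55*66 = -66 - 11*330 = -66 - 3630 = -3696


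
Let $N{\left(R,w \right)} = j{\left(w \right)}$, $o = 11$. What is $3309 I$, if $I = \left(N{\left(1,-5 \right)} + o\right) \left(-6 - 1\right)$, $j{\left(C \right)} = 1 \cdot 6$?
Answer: $-393771$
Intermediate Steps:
$j{\left(C \right)} = 6$
$N{\left(R,w \right)} = 6$
$I = -119$ ($I = \left(6 + 11\right) \left(-6 - 1\right) = 17 \left(-7\right) = -119$)
$3309 I = 3309 \left(-119\right) = -393771$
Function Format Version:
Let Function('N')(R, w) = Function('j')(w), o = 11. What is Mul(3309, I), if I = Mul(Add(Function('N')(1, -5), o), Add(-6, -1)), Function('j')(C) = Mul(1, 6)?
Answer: -393771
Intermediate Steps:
Function('j')(C) = 6
Function('N')(R, w) = 6
I = -119 (I = Mul(Add(6, 11), Add(-6, -1)) = Mul(17, -7) = -119)
Mul(3309, I) = Mul(3309, -119) = -393771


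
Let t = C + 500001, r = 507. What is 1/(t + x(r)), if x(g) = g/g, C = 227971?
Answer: 1/727973 ≈ 1.3737e-6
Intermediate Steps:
x(g) = 1
t = 727972 (t = 227971 + 500001 = 727972)
1/(t + x(r)) = 1/(727972 + 1) = 1/727973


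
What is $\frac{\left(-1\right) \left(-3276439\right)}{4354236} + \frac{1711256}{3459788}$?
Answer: $\frac{4696749203837}{3766183365492} \approx 1.2471$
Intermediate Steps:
$\frac{\left(-1\right) \left(-3276439\right)}{4354236} + \frac{1711256}{3459788} = 3276439 \cdot \frac{1}{4354236} + 1711256 \cdot \frac{1}{3459788} = \frac{3276439}{4354236} + \frac{427814}{864947} = \frac{4696749203837}{3766183365492}$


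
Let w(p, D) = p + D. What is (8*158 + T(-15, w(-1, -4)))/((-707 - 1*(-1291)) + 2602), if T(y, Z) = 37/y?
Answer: 18923/47790 ≈ 0.39596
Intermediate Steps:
w(p, D) = D + p
(8*158 + T(-15, w(-1, -4)))/((-707 - 1*(-1291)) + 2602) = (8*158 + 37/(-15))/((-707 - 1*(-1291)) + 2602) = (1264 + 37*(-1/15))/((-707 + 1291) + 2602) = (1264 - 37/15)/(584 + 2602) = (18923/15)/3186 = (18923/15)*(1/3186) = 18923/47790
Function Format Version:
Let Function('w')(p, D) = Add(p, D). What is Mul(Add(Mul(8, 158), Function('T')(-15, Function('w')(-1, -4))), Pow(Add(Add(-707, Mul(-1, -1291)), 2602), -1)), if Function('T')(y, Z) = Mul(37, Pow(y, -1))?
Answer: Rational(18923, 47790) ≈ 0.39596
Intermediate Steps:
Function('w')(p, D) = Add(D, p)
Mul(Add(Mul(8, 158), Function('T')(-15, Function('w')(-1, -4))), Pow(Add(Add(-707, Mul(-1, -1291)), 2602), -1)) = Mul(Add(Mul(8, 158), Mul(37, Pow(-15, -1))), Pow(Add(Add(-707, Mul(-1, -1291)), 2602), -1)) = Mul(Add(1264, Mul(37, Rational(-1, 15))), Pow(Add(Add(-707, 1291), 2602), -1)) = Mul(Add(1264, Rational(-37, 15)), Pow(Add(584, 2602), -1)) = Mul(Rational(18923, 15), Pow(3186, -1)) = Mul(Rational(18923, 15), Rational(1, 3186)) = Rational(18923, 47790)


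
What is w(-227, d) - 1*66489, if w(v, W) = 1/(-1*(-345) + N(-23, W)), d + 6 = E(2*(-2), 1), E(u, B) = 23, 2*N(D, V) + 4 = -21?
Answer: -44215183/665 ≈ -66489.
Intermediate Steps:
N(D, V) = -25/2 (N(D, V) = -2 + (1/2)*(-21) = -2 - 21/2 = -25/2)
d = 17 (d = -6 + 23 = 17)
w(v, W) = 2/665 (w(v, W) = 1/(-1*(-345) - 25/2) = 1/(345 - 25/2) = 1/(665/2) = 2/665)
w(-227, d) - 1*66489 = 2/665 - 1*66489 = 2/665 - 66489 = -44215183/665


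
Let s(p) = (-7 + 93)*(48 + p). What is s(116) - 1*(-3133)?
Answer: 17237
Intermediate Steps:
s(p) = 4128 + 86*p (s(p) = 86*(48 + p) = 4128 + 86*p)
s(116) - 1*(-3133) = (4128 + 86*116) - 1*(-3133) = (4128 + 9976) + 3133 = 14104 + 3133 = 17237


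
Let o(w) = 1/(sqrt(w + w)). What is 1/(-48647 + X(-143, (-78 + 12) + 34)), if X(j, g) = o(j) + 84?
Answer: -13889018/674492381135 + I*sqrt(286)/674492381135 ≈ -2.0592e-5 + 2.5073e-11*I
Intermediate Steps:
o(w) = sqrt(2)/(2*sqrt(w)) (o(w) = 1/(sqrt(2*w)) = 1/(sqrt(2)*sqrt(w)) = sqrt(2)/(2*sqrt(w)))
X(j, g) = 84 + sqrt(2)/(2*sqrt(j)) (X(j, g) = sqrt(2)/(2*sqrt(j)) + 84 = 84 + sqrt(2)/(2*sqrt(j)))
1/(-48647 + X(-143, (-78 + 12) + 34)) = 1/(-48647 + (84 + sqrt(2)/(2*sqrt(-143)))) = 1/(-48647 + (84 + sqrt(2)*(-I*sqrt(143)/143)/2)) = 1/(-48647 + (84 - I*sqrt(286)/286)) = 1/(-48563 - I*sqrt(286)/286)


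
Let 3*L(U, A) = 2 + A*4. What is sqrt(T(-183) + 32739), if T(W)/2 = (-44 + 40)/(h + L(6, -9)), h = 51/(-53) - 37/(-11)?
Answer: 5*sqrt(79900695183)/7811 ≈ 180.94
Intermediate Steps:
L(U, A) = 2/3 + 4*A/3 (L(U, A) = (2 + A*4)/3 = (2 + 4*A)/3 = 2/3 + 4*A/3)
h = 1400/583 (h = 51*(-1/53) - 37*(-1/11) = -51/53 + 37/11 = 1400/583 ≈ 2.4014)
T(W) = 6996/7811 (T(W) = 2*((-44 + 40)/(1400/583 + (2/3 + (4/3)*(-9)))) = 2*(-4/(1400/583 + (2/3 - 12))) = 2*(-4/(1400/583 - 34/3)) = 2*(-4/(-15622/1749)) = 2*(-4*(-1749/15622)) = 2*(3498/7811) = 6996/7811)
sqrt(T(-183) + 32739) = sqrt(6996/7811 + 32739) = sqrt(255731325/7811) = 5*sqrt(79900695183)/7811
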